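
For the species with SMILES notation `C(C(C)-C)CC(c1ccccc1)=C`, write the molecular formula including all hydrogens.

C13H18

Heavy atoms from the SMILES: 13 C.
Implicit hydrogens by atom environment:
  5 × C (aromatic): 1 H each → 5
  3 × C: 2 H each → 6
  2 × C: 3 H each → 6
  1 × C: 1 H
  1 × C: no H
  1 × C (aromatic): no H
  Total hydrogens = 18.
Molecular formula: C13H18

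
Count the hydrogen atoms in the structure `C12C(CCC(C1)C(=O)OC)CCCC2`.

Hydrogens are implicit in SMILES; fill each atom to its normal valence:
  7 × C: 2 H each → 14
  3 × C: 1 H each → 3
  2 × O: no H
  1 × C: 3 H
  1 × C: no H
  Total hydrogens = 20.

20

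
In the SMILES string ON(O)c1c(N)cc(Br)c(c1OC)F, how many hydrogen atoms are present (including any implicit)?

Hydrogens are implicit in SMILES; fill each atom to its normal valence:
  5 × C (aromatic): no H
  2 × O: 1 H each → 2
  1 × Br: no H
  1 × C: 3 H
  1 × C (aromatic): 1 H
  1 × F: no H
  1 × N: 2 H
  1 × N: no H
  1 × O: no H
  Total hydrogens = 8.

8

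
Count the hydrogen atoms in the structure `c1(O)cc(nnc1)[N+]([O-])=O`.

Hydrogens are implicit in SMILES; fill each atom to its normal valence:
  2 × C (aromatic): 1 H each → 2
  2 × C (aromatic): no H
  2 × N (aromatic): no H
  1 × N (charge +1): no H
  1 × O: 1 H
  1 × O: no H
  1 × O (charge -1): no H
  Total hydrogens = 3.

3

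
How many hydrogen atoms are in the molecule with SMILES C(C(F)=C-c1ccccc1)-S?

Hydrogens are implicit in SMILES; fill each atom to its normal valence:
  5 × C (aromatic): 1 H each → 5
  1 × C: 2 H
  1 × C: 1 H
  1 × C: no H
  1 × C (aromatic): no H
  1 × F: no H
  1 × S: 1 H
  Total hydrogens = 9.

9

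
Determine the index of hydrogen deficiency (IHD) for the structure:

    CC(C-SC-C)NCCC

0

Molecular formula from the SMILES: C8H19NS.
DoU = (2C + 2 + N − H − X)/2 = (2·8 + 2 + 1 − 19 − 0)/2 = 0/2 = 0.
(Structurally: 0 ring(s) + 0 π bond(s) = 0.)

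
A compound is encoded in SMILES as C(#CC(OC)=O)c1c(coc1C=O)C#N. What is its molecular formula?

C10H5NO4

Heavy atoms from the SMILES: 10 C, 1 N, 4 O.
Implicit hydrogens by atom environment:
  4 × C: no H
  3 × C (aromatic): no H
  3 × O: no H
  1 × C: 3 H
  1 × C (aromatic): 1 H
  1 × C: 1 H
  1 × N: no H
  1 × O (aromatic): no H
  Total hydrogens = 5.
Molecular formula: C10H5NO4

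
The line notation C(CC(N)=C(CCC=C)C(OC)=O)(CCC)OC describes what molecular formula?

Heavy atoms from the SMILES: 14 C, 1 N, 3 O.
Implicit hydrogens by atom environment:
  6 × C: 2 H each → 12
  3 × C: 3 H each → 9
  3 × C: no H
  3 × O: no H
  2 × C: 1 H each → 2
  1 × N: 2 H
  Total hydrogens = 25.
Molecular formula: C14H25NO3

C14H25NO3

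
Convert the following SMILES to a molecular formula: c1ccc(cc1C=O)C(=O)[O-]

C8H5O3-

Heavy atoms from the SMILES: 8 C, 3 O.
Implicit hydrogens by atom environment:
  4 × C (aromatic): 1 H each → 4
  2 × C (aromatic): no H
  2 × O: no H
  1 × C: 1 H
  1 × C: no H
  1 × O (charge -1): no H
  Total hydrogens = 5.
Net charge -1.
Molecular formula: C8H5O3-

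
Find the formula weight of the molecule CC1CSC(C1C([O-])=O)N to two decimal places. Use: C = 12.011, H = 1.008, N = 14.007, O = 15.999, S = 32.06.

160.21

Molecular formula: C6H10NO2S-.
M = 6×12.011 + 10×1.008 + 1×14.007 + 2×15.999 + 1×32.06 = 160.21 g/mol.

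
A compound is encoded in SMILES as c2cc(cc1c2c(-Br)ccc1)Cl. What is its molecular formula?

Heavy atoms from the SMILES: 1 Br, 10 C, 1 Cl.
Implicit hydrogens by atom environment:
  6 × C (aromatic): 1 H each → 6
  4 × C (aromatic): no H
  1 × Br: no H
  1 × Cl: no H
  Total hydrogens = 6.
Molecular formula: C10H6BrCl

C10H6BrCl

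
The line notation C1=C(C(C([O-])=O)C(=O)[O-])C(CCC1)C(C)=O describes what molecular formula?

[C11H12O5]2-

Heavy atoms from the SMILES: 11 C, 5 O.
Implicit hydrogens by atom environment:
  4 × C: no H
  3 × C: 2 H each → 6
  3 × C: 1 H each → 3
  3 × O: no H
  2 × O (charge -1): no H
  1 × C: 3 H
  Total hydrogens = 12.
Net charge -2.
Molecular formula: [C11H12O5]2-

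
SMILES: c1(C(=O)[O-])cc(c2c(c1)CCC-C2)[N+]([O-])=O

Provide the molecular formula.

C11H10NO4-

Heavy atoms from the SMILES: 11 C, 1 N, 4 O.
Implicit hydrogens by atom environment:
  4 × C: 2 H each → 8
  4 × C (aromatic): no H
  2 × C (aromatic): 1 H each → 2
  2 × O: no H
  2 × O (charge -1): no H
  1 × C: no H
  1 × N (charge +1): no H
  Total hydrogens = 10.
Net charge -1.
Molecular formula: C11H10NO4-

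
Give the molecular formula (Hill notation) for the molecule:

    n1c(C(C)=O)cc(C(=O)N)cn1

Heavy atoms from the SMILES: 7 C, 3 N, 2 O.
Implicit hydrogens by atom environment:
  2 × C (aromatic): 1 H each → 2
  2 × C (aromatic): no H
  2 × C: no H
  2 × N (aromatic): no H
  2 × O: no H
  1 × C: 3 H
  1 × N: 2 H
  Total hydrogens = 7.
Molecular formula: C7H7N3O2

C7H7N3O2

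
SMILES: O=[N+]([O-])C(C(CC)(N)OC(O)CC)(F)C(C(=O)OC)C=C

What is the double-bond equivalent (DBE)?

Molecular formula from the SMILES: C12H21FN2O6.
DoU = (2C + 2 + N − H − X)/2 = (2·12 + 2 + 2 − 21 − 1)/2 = 6/2 = 3.
(Structurally: 0 ring(s) + 3 π bond(s) = 3.)

3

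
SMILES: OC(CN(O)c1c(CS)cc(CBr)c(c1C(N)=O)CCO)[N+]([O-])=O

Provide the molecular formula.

Heavy atoms from the SMILES: 1 Br, 13 C, 3 N, 6 O, 1 S.
Implicit hydrogens by atom environment:
  5 × C: 2 H each → 10
  5 × C (aromatic): no H
  3 × O: 1 H each → 3
  2 × O: no H
  1 × Br: no H
  1 × C (aromatic): 1 H
  1 × C: 1 H
  1 × C: no H
  1 × N: 2 H
  1 × N: no H
  1 × N (charge +1): no H
  1 × O (charge -1): no H
  1 × S: 1 H
  Total hydrogens = 18.
Molecular formula: C13H18BrN3O6S

C13H18BrN3O6S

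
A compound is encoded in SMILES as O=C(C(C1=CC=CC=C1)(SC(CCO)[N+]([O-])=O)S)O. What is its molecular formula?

Heavy atoms from the SMILES: 11 C, 1 N, 5 O, 2 S.
Implicit hydrogens by atom environment:
  5 × C (aromatic): 1 H each → 5
  2 × C: 2 H each → 4
  2 × C: no H
  2 × O: 1 H each → 2
  2 × O: no H
  1 × C: 1 H
  1 × C (aromatic): no H
  1 × N (charge +1): no H
  1 × O (charge -1): no H
  1 × S: 1 H
  1 × S: no H
  Total hydrogens = 13.
Molecular formula: C11H13NO5S2

C11H13NO5S2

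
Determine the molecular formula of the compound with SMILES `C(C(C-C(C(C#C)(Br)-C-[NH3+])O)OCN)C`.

C10H20BrN2O2+

Heavy atoms from the SMILES: 1 Br, 10 C, 2 N, 2 O.
Implicit hydrogens by atom environment:
  4 × C: 2 H each → 8
  3 × C: 1 H each → 3
  2 × C: no H
  1 × Br: no H
  1 × C: 3 H
  1 × N (charge +1): 3 H
  1 × N: 2 H
  1 × O: 1 H
  1 × O: no H
  Total hydrogens = 20.
Net charge +1.
Molecular formula: C10H20BrN2O2+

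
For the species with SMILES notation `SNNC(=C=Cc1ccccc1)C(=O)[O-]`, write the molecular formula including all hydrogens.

C10H9N2O2S-

Heavy atoms from the SMILES: 10 C, 2 N, 2 O, 1 S.
Implicit hydrogens by atom environment:
  5 × C (aromatic): 1 H each → 5
  3 × C: no H
  2 × N: 1 H each → 2
  1 × C: 1 H
  1 × C (aromatic): no H
  1 × O: no H
  1 × O (charge -1): no H
  1 × S: 1 H
  Total hydrogens = 9.
Net charge -1.
Molecular formula: C10H9N2O2S-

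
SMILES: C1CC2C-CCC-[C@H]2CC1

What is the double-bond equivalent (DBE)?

Molecular formula from the SMILES: C10H18.
DoU = (2C + 2 + N − H − X)/2 = (2·10 + 2 + 0 − 18 − 0)/2 = 4/2 = 2.
(Structurally: 2 ring(s) + 0 π bond(s) = 2.)

2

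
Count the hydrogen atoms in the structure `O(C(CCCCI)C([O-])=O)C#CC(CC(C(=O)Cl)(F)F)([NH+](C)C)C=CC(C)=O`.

23

Hydrogens are implicit in SMILES; fill each atom to its normal valence:
  7 × C: no H
  5 × C: 2 H each → 10
  4 × O: no H
  3 × C: 3 H each → 9
  3 × C: 1 H each → 3
  2 × F: no H
  1 × Cl: no H
  1 × I: no H
  1 × N (charge +1): 1 H
  1 × O (charge -1): no H
  Total hydrogens = 23.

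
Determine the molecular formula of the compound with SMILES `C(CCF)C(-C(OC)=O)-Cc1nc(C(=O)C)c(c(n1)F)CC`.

Heavy atoms from the SMILES: 15 C, 2 F, 2 N, 3 O.
Implicit hydrogens by atom environment:
  5 × C: 2 H each → 10
  4 × C (aromatic): no H
  3 × C: 3 H each → 9
  3 × O: no H
  2 × C: no H
  2 × F: no H
  2 × N (aromatic): no H
  1 × C: 1 H
  Total hydrogens = 20.
Molecular formula: C15H20F2N2O3

C15H20F2N2O3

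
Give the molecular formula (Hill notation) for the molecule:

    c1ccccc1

Heavy atoms from the SMILES: 6 C.
Implicit hydrogens by atom environment:
  6 × C (aromatic): 1 H each → 6
  Total hydrogens = 6.
Molecular formula: C6H6

C6H6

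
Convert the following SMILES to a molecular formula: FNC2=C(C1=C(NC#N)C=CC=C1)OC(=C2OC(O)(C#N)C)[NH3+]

Heavy atoms from the SMILES: 14 C, 1 F, 5 N, 3 O.
Implicit hydrogens by atom environment:
  6 × C (aromatic): no H
  4 × C (aromatic): 1 H each → 4
  3 × C: no H
  2 × N: 1 H each → 2
  2 × N: no H
  1 × C: 3 H
  1 × F: no H
  1 × N (charge +1): 3 H
  1 × O: 1 H
  1 × O (aromatic): no H
  1 × O: no H
  Total hydrogens = 13.
Net charge +1.
Molecular formula: C14H13FN5O3+

C14H13FN5O3+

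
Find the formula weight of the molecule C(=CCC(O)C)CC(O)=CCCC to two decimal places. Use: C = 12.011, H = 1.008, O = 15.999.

184.28

Molecular formula: C11H20O2.
M = 11×12.011 + 20×1.008 + 2×15.999 = 184.28 g/mol.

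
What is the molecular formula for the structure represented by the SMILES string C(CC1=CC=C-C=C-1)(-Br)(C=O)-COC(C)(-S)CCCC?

Heavy atoms from the SMILES: 1 Br, 16 C, 2 O, 1 S.
Implicit hydrogens by atom environment:
  5 × C: 2 H each → 10
  5 × C (aromatic): 1 H each → 5
  2 × C: 3 H each → 6
  2 × C: no H
  2 × O: no H
  1 × Br: no H
  1 × C: 1 H
  1 × C (aromatic): no H
  1 × S: 1 H
  Total hydrogens = 23.
Molecular formula: C16H23BrO2S

C16H23BrO2S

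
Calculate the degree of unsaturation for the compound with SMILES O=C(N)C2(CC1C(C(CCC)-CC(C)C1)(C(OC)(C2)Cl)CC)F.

Molecular formula from the SMILES: C18H31ClFNO2.
DoU = (2C + 2 + N − H − X)/2 = (2·18 + 2 + 1 − 31 − 2)/2 = 6/2 = 3.
(Structurally: 2 ring(s) + 1 π bond(s) = 3.)

3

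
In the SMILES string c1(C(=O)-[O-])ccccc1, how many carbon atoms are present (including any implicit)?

7

The symbol for carbon appears 7 times in the SMILES. Lowercase c denotes aromatic carbon and counts toward C.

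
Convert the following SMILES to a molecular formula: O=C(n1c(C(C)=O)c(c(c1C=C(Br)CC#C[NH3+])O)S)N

Heavy atoms from the SMILES: 1 Br, 12 C, 3 N, 3 O, 1 S.
Implicit hydrogens by atom environment:
  5 × C: no H
  4 × C (aromatic): no H
  2 × O: no H
  1 × Br: no H
  1 × C: 3 H
  1 × C: 2 H
  1 × C: 1 H
  1 × N (charge +1): 3 H
  1 × N: 2 H
  1 × N (aromatic): no H
  1 × O: 1 H
  1 × S: 1 H
  Total hydrogens = 13.
Net charge +1.
Molecular formula: C12H13BrN3O3S+

C12H13BrN3O3S+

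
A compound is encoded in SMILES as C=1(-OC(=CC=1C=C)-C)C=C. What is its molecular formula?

Heavy atoms from the SMILES: 9 C, 1 O.
Implicit hydrogens by atom environment:
  3 × C (aromatic): no H
  2 × C: 2 H each → 4
  2 × C: 1 H each → 2
  1 × C: 3 H
  1 × C (aromatic): 1 H
  1 × O (aromatic): no H
  Total hydrogens = 10.
Molecular formula: C9H10O

C9H10O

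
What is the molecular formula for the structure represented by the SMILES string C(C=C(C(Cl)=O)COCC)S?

C7H11ClO2S

Heavy atoms from the SMILES: 7 C, 1 Cl, 2 O, 1 S.
Implicit hydrogens by atom environment:
  3 × C: 2 H each → 6
  2 × C: no H
  2 × O: no H
  1 × C: 3 H
  1 × C: 1 H
  1 × Cl: no H
  1 × S: 1 H
  Total hydrogens = 11.
Molecular formula: C7H11ClO2S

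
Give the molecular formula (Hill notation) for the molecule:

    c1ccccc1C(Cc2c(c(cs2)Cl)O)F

Heavy atoms from the SMILES: 12 C, 1 Cl, 1 F, 1 O, 1 S.
Implicit hydrogens by atom environment:
  6 × C (aromatic): 1 H each → 6
  4 × C (aromatic): no H
  1 × C: 2 H
  1 × C: 1 H
  1 × Cl: no H
  1 × F: no H
  1 × O: 1 H
  1 × S (aromatic): no H
  Total hydrogens = 10.
Molecular formula: C12H10ClFOS

C12H10ClFOS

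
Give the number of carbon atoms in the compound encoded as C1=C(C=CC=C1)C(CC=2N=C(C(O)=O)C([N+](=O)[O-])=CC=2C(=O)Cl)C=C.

The symbol for carbon appears 17 times in the SMILES. (Cl is a single chlorine, not C + l.)

17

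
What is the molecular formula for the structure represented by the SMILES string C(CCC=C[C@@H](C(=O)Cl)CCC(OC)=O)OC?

C12H19ClO4

Heavy atoms from the SMILES: 12 C, 1 Cl, 4 O.
Implicit hydrogens by atom environment:
  5 × C: 2 H each → 10
  4 × O: no H
  3 × C: 1 H each → 3
  2 × C: 3 H each → 6
  2 × C: no H
  1 × Cl: no H
  Total hydrogens = 19.
Molecular formula: C12H19ClO4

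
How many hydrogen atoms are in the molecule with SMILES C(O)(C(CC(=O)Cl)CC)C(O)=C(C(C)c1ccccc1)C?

23

Hydrogens are implicit in SMILES; fill each atom to its normal valence:
  5 × C (aromatic): 1 H each → 5
  3 × C: 3 H each → 9
  3 × C: 1 H each → 3
  3 × C: no H
  2 × C: 2 H each → 4
  2 × O: 1 H each → 2
  1 × C (aromatic): no H
  1 × Cl: no H
  1 × O: no H
  Total hydrogens = 23.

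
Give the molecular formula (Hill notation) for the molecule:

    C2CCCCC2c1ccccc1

C12H16

Heavy atoms from the SMILES: 12 C.
Implicit hydrogens by atom environment:
  5 × C: 2 H each → 10
  5 × C (aromatic): 1 H each → 5
  1 × C: 1 H
  1 × C (aromatic): no H
  Total hydrogens = 16.
Molecular formula: C12H16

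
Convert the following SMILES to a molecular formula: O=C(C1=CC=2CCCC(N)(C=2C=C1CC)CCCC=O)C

Heavy atoms from the SMILES: 18 C, 1 N, 2 O.
Implicit hydrogens by atom environment:
  7 × C: 2 H each → 14
  4 × C (aromatic): no H
  2 × C: 3 H each → 6
  2 × C (aromatic): 1 H each → 2
  2 × C: no H
  2 × O: no H
  1 × C: 1 H
  1 × N: 2 H
  Total hydrogens = 25.
Molecular formula: C18H25NO2

C18H25NO2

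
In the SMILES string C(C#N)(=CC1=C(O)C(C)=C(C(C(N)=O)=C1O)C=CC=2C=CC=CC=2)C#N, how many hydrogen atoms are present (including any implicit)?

Hydrogens are implicit in SMILES; fill each atom to its normal valence:
  7 × C (aromatic): no H
  5 × C (aromatic): 1 H each → 5
  4 × C: no H
  3 × C: 1 H each → 3
  2 × N: no H
  2 × O: 1 H each → 2
  1 × C: 3 H
  1 × N: 2 H
  1 × O: no H
  Total hydrogens = 15.

15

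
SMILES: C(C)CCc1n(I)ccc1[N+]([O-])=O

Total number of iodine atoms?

The symbol for iodine appears 1 time in the SMILES.

1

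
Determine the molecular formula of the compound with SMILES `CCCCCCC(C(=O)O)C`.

C9H18O2

Heavy atoms from the SMILES: 9 C, 2 O.
Implicit hydrogens by atom environment:
  5 × C: 2 H each → 10
  2 × C: 3 H each → 6
  1 × C: 1 H
  1 × C: no H
  1 × O: 1 H
  1 × O: no H
  Total hydrogens = 18.
Molecular formula: C9H18O2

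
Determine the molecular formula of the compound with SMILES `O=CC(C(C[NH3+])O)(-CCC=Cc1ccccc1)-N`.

Heavy atoms from the SMILES: 14 C, 2 N, 2 O.
Implicit hydrogens by atom environment:
  5 × C (aromatic): 1 H each → 5
  4 × C: 1 H each → 4
  3 × C: 2 H each → 6
  1 × C: no H
  1 × C (aromatic): no H
  1 × N (charge +1): 3 H
  1 × N: 2 H
  1 × O: 1 H
  1 × O: no H
  Total hydrogens = 21.
Net charge +1.
Molecular formula: C14H21N2O2+

C14H21N2O2+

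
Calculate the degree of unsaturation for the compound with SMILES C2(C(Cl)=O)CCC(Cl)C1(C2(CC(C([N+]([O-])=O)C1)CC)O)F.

4

Molecular formula from the SMILES: C13H18Cl2FNO4.
DoU = (2C + 2 + N − H − X)/2 = (2·13 + 2 + 1 − 18 − 3)/2 = 8/2 = 4.
(Structurally: 2 ring(s) + 2 π bond(s) = 4.)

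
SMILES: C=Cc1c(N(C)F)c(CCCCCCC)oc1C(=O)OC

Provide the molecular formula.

Heavy atoms from the SMILES: 16 C, 1 F, 1 N, 3 O.
Implicit hydrogens by atom environment:
  7 × C: 2 H each → 14
  4 × C (aromatic): no H
  3 × C: 3 H each → 9
  2 × O: no H
  1 × C: 1 H
  1 × C: no H
  1 × F: no H
  1 × N: no H
  1 × O (aromatic): no H
  Total hydrogens = 24.
Molecular formula: C16H24FNO3

C16H24FNO3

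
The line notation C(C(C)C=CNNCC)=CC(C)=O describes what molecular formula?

Heavy atoms from the SMILES: 10 C, 2 N, 1 O.
Implicit hydrogens by atom environment:
  5 × C: 1 H each → 5
  3 × C: 3 H each → 9
  2 × N: 1 H each → 2
  1 × C: 2 H
  1 × C: no H
  1 × O: no H
  Total hydrogens = 18.
Molecular formula: C10H18N2O

C10H18N2O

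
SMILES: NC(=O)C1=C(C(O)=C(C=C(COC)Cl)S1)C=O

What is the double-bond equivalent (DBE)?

6

Molecular formula from the SMILES: C10H10ClNO4S.
DoU = (2C + 2 + N − H − X)/2 = (2·10 + 2 + 1 − 10 − 1)/2 = 12/2 = 6.
(Structurally: 1 ring(s) + 5 π bond(s) = 6.)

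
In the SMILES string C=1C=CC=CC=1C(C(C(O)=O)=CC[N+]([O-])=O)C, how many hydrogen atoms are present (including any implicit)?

13

Hydrogens are implicit in SMILES; fill each atom to its normal valence:
  5 × C (aromatic): 1 H each → 5
  2 × C: 1 H each → 2
  2 × C: no H
  2 × O: no H
  1 × C: 3 H
  1 × C: 2 H
  1 × C (aromatic): no H
  1 × N (charge +1): no H
  1 × O: 1 H
  1 × O (charge -1): no H
  Total hydrogens = 13.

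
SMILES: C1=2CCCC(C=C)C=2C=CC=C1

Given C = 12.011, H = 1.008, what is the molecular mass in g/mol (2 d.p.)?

158.24

Molecular formula: C12H14.
M = 12×12.011 + 14×1.008 = 158.24 g/mol.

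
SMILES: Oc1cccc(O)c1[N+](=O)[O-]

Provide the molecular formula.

Heavy atoms from the SMILES: 6 C, 1 N, 4 O.
Implicit hydrogens by atom environment:
  3 × C (aromatic): 1 H each → 3
  3 × C (aromatic): no H
  2 × O: 1 H each → 2
  1 × N (charge +1): no H
  1 × O: no H
  1 × O (charge -1): no H
  Total hydrogens = 5.
Molecular formula: C6H5NO4

C6H5NO4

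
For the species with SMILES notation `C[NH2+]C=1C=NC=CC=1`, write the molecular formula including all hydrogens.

Heavy atoms from the SMILES: 6 C, 2 N.
Implicit hydrogens by atom environment:
  4 × C (aromatic): 1 H each → 4
  1 × C: 3 H
  1 × C (aromatic): no H
  1 × N (charge +1): 2 H
  1 × N (aromatic): no H
  Total hydrogens = 9.
Net charge +1.
Molecular formula: C6H9N2+

C6H9N2+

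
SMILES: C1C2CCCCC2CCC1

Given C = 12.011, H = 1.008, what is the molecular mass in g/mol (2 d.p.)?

138.25

Molecular formula: C10H18.
M = 10×12.011 + 18×1.008 = 138.25 g/mol.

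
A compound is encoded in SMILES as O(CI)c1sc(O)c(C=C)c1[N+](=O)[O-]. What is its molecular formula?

C7H6INO4S

Heavy atoms from the SMILES: 7 C, 1 I, 1 N, 4 O, 1 S.
Implicit hydrogens by atom environment:
  4 × C (aromatic): no H
  2 × C: 2 H each → 4
  2 × O: no H
  1 × C: 1 H
  1 × I: no H
  1 × N (charge +1): no H
  1 × O: 1 H
  1 × O (charge -1): no H
  1 × S (aromatic): no H
  Total hydrogens = 6.
Molecular formula: C7H6INO4S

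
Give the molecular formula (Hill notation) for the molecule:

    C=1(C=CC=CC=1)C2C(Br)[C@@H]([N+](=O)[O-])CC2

Heavy atoms from the SMILES: 1 Br, 11 C, 1 N, 2 O.
Implicit hydrogens by atom environment:
  5 × C (aromatic): 1 H each → 5
  3 × C: 1 H each → 3
  2 × C: 2 H each → 4
  1 × Br: no H
  1 × C (aromatic): no H
  1 × N (charge +1): no H
  1 × O: no H
  1 × O (charge -1): no H
  Total hydrogens = 12.
Molecular formula: C11H12BrNO2

C11H12BrNO2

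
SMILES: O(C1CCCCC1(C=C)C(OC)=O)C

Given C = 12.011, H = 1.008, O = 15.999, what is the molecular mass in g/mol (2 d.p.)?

198.26

Molecular formula: C11H18O3.
M = 11×12.011 + 18×1.008 + 3×15.999 = 198.26 g/mol.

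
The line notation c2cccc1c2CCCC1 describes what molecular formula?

Heavy atoms from the SMILES: 10 C.
Implicit hydrogens by atom environment:
  4 × C: 2 H each → 8
  4 × C (aromatic): 1 H each → 4
  2 × C (aromatic): no H
  Total hydrogens = 12.
Molecular formula: C10H12

C10H12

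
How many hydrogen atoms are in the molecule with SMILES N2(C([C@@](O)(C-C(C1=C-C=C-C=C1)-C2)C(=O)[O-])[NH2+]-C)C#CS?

18

Hydrogens are implicit in SMILES; fill each atom to its normal valence:
  5 × C (aromatic): 1 H each → 5
  4 × C: no H
  2 × C: 2 H each → 4
  2 × C: 1 H each → 2
  1 × C: 3 H
  1 × C (aromatic): no H
  1 × N (charge +1): 2 H
  1 × N: no H
  1 × O: 1 H
  1 × O: no H
  1 × O (charge -1): no H
  1 × S: 1 H
  Total hydrogens = 18.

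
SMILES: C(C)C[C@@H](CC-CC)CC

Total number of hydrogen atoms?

Hydrogens are implicit in SMILES; fill each atom to its normal valence:
  6 × C: 2 H each → 12
  3 × C: 3 H each → 9
  1 × C: 1 H
  Total hydrogens = 22.

22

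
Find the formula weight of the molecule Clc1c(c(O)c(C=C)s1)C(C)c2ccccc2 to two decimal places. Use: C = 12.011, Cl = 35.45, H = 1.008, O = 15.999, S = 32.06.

264.77

Molecular formula: C14H13ClOS.
M = 14×12.011 + 1×35.45 + 13×1.008 + 1×15.999 + 1×32.06 = 264.77 g/mol.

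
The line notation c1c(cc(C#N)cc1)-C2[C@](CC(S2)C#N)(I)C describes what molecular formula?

Heavy atoms from the SMILES: 13 C, 1 I, 2 N, 1 S.
Implicit hydrogens by atom environment:
  4 × C (aromatic): 1 H each → 4
  3 × C: no H
  2 × C: 1 H each → 2
  2 × C (aromatic): no H
  2 × N: no H
  1 × C: 3 H
  1 × C: 2 H
  1 × I: no H
  1 × S: no H
  Total hydrogens = 11.
Molecular formula: C13H11IN2S

C13H11IN2S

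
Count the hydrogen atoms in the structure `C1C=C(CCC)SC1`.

Hydrogens are implicit in SMILES; fill each atom to its normal valence:
  4 × C: 2 H each → 8
  1 × C: 3 H
  1 × C: 1 H
  1 × C: no H
  1 × S: no H
  Total hydrogens = 12.

12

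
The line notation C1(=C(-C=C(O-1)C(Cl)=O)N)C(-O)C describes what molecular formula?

Heavy atoms from the SMILES: 7 C, 1 Cl, 1 N, 3 O.
Implicit hydrogens by atom environment:
  3 × C (aromatic): no H
  1 × C: 3 H
  1 × C (aromatic): 1 H
  1 × C: 1 H
  1 × C: no H
  1 × Cl: no H
  1 × N: 2 H
  1 × O: 1 H
  1 × O (aromatic): no H
  1 × O: no H
  Total hydrogens = 8.
Molecular formula: C7H8ClNO3

C7H8ClNO3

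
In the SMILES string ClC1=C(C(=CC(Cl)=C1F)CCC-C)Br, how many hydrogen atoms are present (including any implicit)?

10

Hydrogens are implicit in SMILES; fill each atom to its normal valence:
  5 × C (aromatic): no H
  3 × C: 2 H each → 6
  2 × Cl: no H
  1 × Br: no H
  1 × C: 3 H
  1 × C (aromatic): 1 H
  1 × F: no H
  Total hydrogens = 10.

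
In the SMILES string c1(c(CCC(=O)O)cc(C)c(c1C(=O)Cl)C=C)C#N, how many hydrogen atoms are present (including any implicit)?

12

Hydrogens are implicit in SMILES; fill each atom to its normal valence:
  5 × C (aromatic): no H
  3 × C: 2 H each → 6
  3 × C: no H
  2 × O: no H
  1 × C: 3 H
  1 × C (aromatic): 1 H
  1 × C: 1 H
  1 × Cl: no H
  1 × N: no H
  1 × O: 1 H
  Total hydrogens = 12.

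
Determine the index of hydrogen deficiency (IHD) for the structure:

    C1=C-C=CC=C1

4

Molecular formula from the SMILES: C6H6.
DoU = (2C + 2 + N − H − X)/2 = (2·6 + 2 + 0 − 6 − 0)/2 = 8/2 = 4.
(Structurally: 1 ring(s) + 3 π bond(s) = 4.)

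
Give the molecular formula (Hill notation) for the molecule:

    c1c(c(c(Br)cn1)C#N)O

C6H3BrN2O

Heavy atoms from the SMILES: 1 Br, 6 C, 2 N, 1 O.
Implicit hydrogens by atom environment:
  3 × C (aromatic): no H
  2 × C (aromatic): 1 H each → 2
  1 × Br: no H
  1 × C: no H
  1 × N (aromatic): no H
  1 × N: no H
  1 × O: 1 H
  Total hydrogens = 3.
Molecular formula: C6H3BrN2O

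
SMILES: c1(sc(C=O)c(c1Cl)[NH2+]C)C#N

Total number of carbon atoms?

The symbol for carbon appears 7 times in the SMILES. Lowercase c denotes aromatic carbon and counts toward C.

7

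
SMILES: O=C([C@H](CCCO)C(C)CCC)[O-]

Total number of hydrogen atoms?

19

Hydrogens are implicit in SMILES; fill each atom to its normal valence:
  5 × C: 2 H each → 10
  2 × C: 3 H each → 6
  2 × C: 1 H each → 2
  1 × C: no H
  1 × O: 1 H
  1 × O: no H
  1 × O (charge -1): no H
  Total hydrogens = 19.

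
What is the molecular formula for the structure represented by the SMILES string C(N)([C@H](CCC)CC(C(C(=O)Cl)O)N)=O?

Heavy atoms from the SMILES: 9 C, 1 Cl, 2 N, 3 O.
Implicit hydrogens by atom environment:
  3 × C: 2 H each → 6
  3 × C: 1 H each → 3
  2 × C: no H
  2 × N: 2 H each → 4
  2 × O: no H
  1 × C: 3 H
  1 × Cl: no H
  1 × O: 1 H
  Total hydrogens = 17.
Molecular formula: C9H17ClN2O3

C9H17ClN2O3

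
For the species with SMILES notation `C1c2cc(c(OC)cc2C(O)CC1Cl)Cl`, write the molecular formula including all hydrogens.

Heavy atoms from the SMILES: 11 C, 2 Cl, 2 O.
Implicit hydrogens by atom environment:
  4 × C (aromatic): no H
  2 × C: 2 H each → 4
  2 × C (aromatic): 1 H each → 2
  2 × C: 1 H each → 2
  2 × Cl: no H
  1 × C: 3 H
  1 × O: 1 H
  1 × O: no H
  Total hydrogens = 12.
Molecular formula: C11H12Cl2O2

C11H12Cl2O2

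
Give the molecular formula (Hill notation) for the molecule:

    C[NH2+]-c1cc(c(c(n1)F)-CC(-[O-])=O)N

C8H10FN3O2

Heavy atoms from the SMILES: 8 C, 1 F, 3 N, 2 O.
Implicit hydrogens by atom environment:
  4 × C (aromatic): no H
  1 × C: 3 H
  1 × C: 2 H
  1 × C (aromatic): 1 H
  1 × C: no H
  1 × F: no H
  1 × N: 2 H
  1 × N (charge +1): 2 H
  1 × N (aromatic): no H
  1 × O: no H
  1 × O (charge -1): no H
  Total hydrogens = 10.
Molecular formula: C8H10FN3O2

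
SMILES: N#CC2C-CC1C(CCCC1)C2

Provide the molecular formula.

Heavy atoms from the SMILES: 11 C, 1 N.
Implicit hydrogens by atom environment:
  7 × C: 2 H each → 14
  3 × C: 1 H each → 3
  1 × C: no H
  1 × N: no H
  Total hydrogens = 17.
Molecular formula: C11H17N

C11H17N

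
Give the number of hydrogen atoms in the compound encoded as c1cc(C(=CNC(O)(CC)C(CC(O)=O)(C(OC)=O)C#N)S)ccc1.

20

Hydrogens are implicit in SMILES; fill each atom to its normal valence:
  6 × C: no H
  5 × C (aromatic): 1 H each → 5
  3 × O: no H
  2 × C: 3 H each → 6
  2 × C: 2 H each → 4
  2 × O: 1 H each → 2
  1 × C: 1 H
  1 × C (aromatic): no H
  1 × N: 1 H
  1 × N: no H
  1 × S: 1 H
  Total hydrogens = 20.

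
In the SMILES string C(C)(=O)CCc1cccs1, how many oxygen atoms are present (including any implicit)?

The symbol for oxygen appears 1 time in the SMILES.

1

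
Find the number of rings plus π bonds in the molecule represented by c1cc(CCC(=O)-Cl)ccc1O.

Molecular formula from the SMILES: C9H9ClO2.
DoU = (2C + 2 + N − H − X)/2 = (2·9 + 2 + 0 − 9 − 1)/2 = 10/2 = 5.
(Structurally: 1 ring(s) + 4 π bond(s) = 5.)

5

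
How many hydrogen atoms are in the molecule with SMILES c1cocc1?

4

Hydrogens are implicit in SMILES; fill each atom to its normal valence:
  4 × C (aromatic): 1 H each → 4
  1 × O (aromatic): no H
  Total hydrogens = 4.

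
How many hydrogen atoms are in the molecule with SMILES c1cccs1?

4

Hydrogens are implicit in SMILES; fill each atom to its normal valence:
  4 × C (aromatic): 1 H each → 4
  1 × S (aromatic): no H
  Total hydrogens = 4.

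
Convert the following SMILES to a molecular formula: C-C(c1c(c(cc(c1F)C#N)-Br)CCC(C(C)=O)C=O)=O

C15H13BrFNO3

Heavy atoms from the SMILES: 1 Br, 15 C, 1 F, 1 N, 3 O.
Implicit hydrogens by atom environment:
  5 × C (aromatic): no H
  3 × C: no H
  3 × O: no H
  2 × C: 3 H each → 6
  2 × C: 2 H each → 4
  2 × C: 1 H each → 2
  1 × Br: no H
  1 × C (aromatic): 1 H
  1 × F: no H
  1 × N: no H
  Total hydrogens = 13.
Molecular formula: C15H13BrFNO3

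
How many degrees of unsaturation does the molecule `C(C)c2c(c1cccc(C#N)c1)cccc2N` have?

Molecular formula from the SMILES: C15H14N2.
DoU = (2C + 2 + N − H − X)/2 = (2·15 + 2 + 2 − 14 − 0)/2 = 20/2 = 10.
(Structurally: 2 ring(s) + 8 π bond(s) = 10.)

10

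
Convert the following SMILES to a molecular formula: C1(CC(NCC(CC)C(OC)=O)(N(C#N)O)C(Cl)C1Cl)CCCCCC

Heavy atoms from the SMILES: 18 C, 2 Cl, 3 N, 3 O.
Implicit hydrogens by atom environment:
  8 × C: 2 H each → 16
  4 × C: 1 H each → 4
  3 × C: 3 H each → 9
  3 × C: no H
  2 × Cl: no H
  2 × N: no H
  2 × O: no H
  1 × N: 1 H
  1 × O: 1 H
  Total hydrogens = 31.
Molecular formula: C18H31Cl2N3O3

C18H31Cl2N3O3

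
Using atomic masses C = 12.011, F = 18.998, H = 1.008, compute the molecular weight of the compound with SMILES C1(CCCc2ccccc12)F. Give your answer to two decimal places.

Molecular formula: C10H11F.
M = 10×12.011 + 1×18.998 + 11×1.008 = 150.20 g/mol.

150.20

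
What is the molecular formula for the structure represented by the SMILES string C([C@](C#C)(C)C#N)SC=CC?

C9H11NS

Heavy atoms from the SMILES: 9 C, 1 N, 1 S.
Implicit hydrogens by atom environment:
  3 × C: 1 H each → 3
  3 × C: no H
  2 × C: 3 H each → 6
  1 × C: 2 H
  1 × N: no H
  1 × S: no H
  Total hydrogens = 11.
Molecular formula: C9H11NS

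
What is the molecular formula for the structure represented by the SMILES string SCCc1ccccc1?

Heavy atoms from the SMILES: 8 C, 1 S.
Implicit hydrogens by atom environment:
  5 × C (aromatic): 1 H each → 5
  2 × C: 2 H each → 4
  1 × C (aromatic): no H
  1 × S: 1 H
  Total hydrogens = 10.
Molecular formula: C8H10S

C8H10S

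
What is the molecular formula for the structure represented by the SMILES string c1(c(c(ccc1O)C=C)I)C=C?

C10H9IO

Heavy atoms from the SMILES: 10 C, 1 I, 1 O.
Implicit hydrogens by atom environment:
  4 × C (aromatic): no H
  2 × C: 2 H each → 4
  2 × C (aromatic): 1 H each → 2
  2 × C: 1 H each → 2
  1 × I: no H
  1 × O: 1 H
  Total hydrogens = 9.
Molecular formula: C10H9IO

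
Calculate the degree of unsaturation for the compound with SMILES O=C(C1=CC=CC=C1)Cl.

5

Molecular formula from the SMILES: C7H5ClO.
DoU = (2C + 2 + N − H − X)/2 = (2·7 + 2 + 0 − 5 − 1)/2 = 10/2 = 5.
(Structurally: 1 ring(s) + 4 π bond(s) = 5.)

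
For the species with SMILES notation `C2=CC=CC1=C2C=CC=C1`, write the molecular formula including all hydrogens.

C10H8

Heavy atoms from the SMILES: 10 C.
Implicit hydrogens by atom environment:
  8 × C (aromatic): 1 H each → 8
  2 × C (aromatic): no H
  Total hydrogens = 8.
Molecular formula: C10H8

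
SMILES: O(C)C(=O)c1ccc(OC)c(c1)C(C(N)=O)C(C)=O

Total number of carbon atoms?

The symbol for carbon appears 13 times in the SMILES. Lowercase c denotes aromatic carbon and counts toward C.

13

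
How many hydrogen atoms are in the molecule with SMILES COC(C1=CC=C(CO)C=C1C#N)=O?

Hydrogens are implicit in SMILES; fill each atom to its normal valence:
  3 × C (aromatic): 1 H each → 3
  3 × C (aromatic): no H
  2 × C: no H
  2 × O: no H
  1 × C: 3 H
  1 × C: 2 H
  1 × N: no H
  1 × O: 1 H
  Total hydrogens = 9.

9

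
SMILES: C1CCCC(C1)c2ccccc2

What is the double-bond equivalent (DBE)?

5

Molecular formula from the SMILES: C12H16.
DoU = (2C + 2 + N − H − X)/2 = (2·12 + 2 + 0 − 16 − 0)/2 = 10/2 = 5.
(Structurally: 2 ring(s) + 3 π bond(s) = 5.)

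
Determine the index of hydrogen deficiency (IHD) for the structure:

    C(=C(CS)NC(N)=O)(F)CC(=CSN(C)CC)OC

Molecular formula from the SMILES: C11H20FN3O2S2.
DoU = (2C + 2 + N − H − X)/2 = (2·11 + 2 + 3 − 20 − 1)/2 = 6/2 = 3.
(Structurally: 0 ring(s) + 3 π bond(s) = 3.)

3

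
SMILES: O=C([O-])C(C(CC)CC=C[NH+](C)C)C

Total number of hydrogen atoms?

Hydrogens are implicit in SMILES; fill each atom to its normal valence:
  4 × C: 3 H each → 12
  4 × C: 1 H each → 4
  2 × C: 2 H each → 4
  1 × C: no H
  1 × N (charge +1): 1 H
  1 × O: no H
  1 × O (charge -1): no H
  Total hydrogens = 21.

21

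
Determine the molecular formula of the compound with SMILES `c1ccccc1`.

C6H6

Heavy atoms from the SMILES: 6 C.
Implicit hydrogens by atom environment:
  6 × C (aromatic): 1 H each → 6
  Total hydrogens = 6.
Molecular formula: C6H6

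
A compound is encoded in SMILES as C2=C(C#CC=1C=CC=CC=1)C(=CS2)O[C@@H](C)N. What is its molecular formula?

Heavy atoms from the SMILES: 14 C, 1 N, 1 O, 1 S.
Implicit hydrogens by atom environment:
  7 × C (aromatic): 1 H each → 7
  3 × C (aromatic): no H
  2 × C: no H
  1 × C: 3 H
  1 × C: 1 H
  1 × N: 2 H
  1 × O: no H
  1 × S (aromatic): no H
  Total hydrogens = 13.
Molecular formula: C14H13NOS

C14H13NOS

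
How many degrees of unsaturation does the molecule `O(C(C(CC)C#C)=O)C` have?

3

Molecular formula from the SMILES: C7H10O2.
DoU = (2C + 2 + N − H − X)/2 = (2·7 + 2 + 0 − 10 − 0)/2 = 6/2 = 3.
(Structurally: 0 ring(s) + 3 π bond(s) = 3.)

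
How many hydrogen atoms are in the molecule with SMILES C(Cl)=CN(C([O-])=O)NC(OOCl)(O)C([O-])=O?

4

Hydrogens are implicit in SMILES; fill each atom to its normal valence:
  4 × O: no H
  3 × C: no H
  2 × C: 1 H each → 2
  2 × Cl: no H
  2 × O (charge -1): no H
  1 × N: 1 H
  1 × N: no H
  1 × O: 1 H
  Total hydrogens = 4.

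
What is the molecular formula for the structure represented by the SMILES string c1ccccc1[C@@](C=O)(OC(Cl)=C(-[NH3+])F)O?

C10H10ClFNO3+

Heavy atoms from the SMILES: 10 C, 1 Cl, 1 F, 1 N, 3 O.
Implicit hydrogens by atom environment:
  5 × C (aromatic): 1 H each → 5
  3 × C: no H
  2 × O: no H
  1 × C: 1 H
  1 × C (aromatic): no H
  1 × Cl: no H
  1 × F: no H
  1 × N (charge +1): 3 H
  1 × O: 1 H
  Total hydrogens = 10.
Net charge +1.
Molecular formula: C10H10ClFNO3+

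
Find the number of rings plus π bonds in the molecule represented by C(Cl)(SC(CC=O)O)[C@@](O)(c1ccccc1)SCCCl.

Molecular formula from the SMILES: C13H16Cl2O3S2.
DoU = (2C + 2 + N − H − X)/2 = (2·13 + 2 + 0 − 16 − 2)/2 = 10/2 = 5.
(Structurally: 1 ring(s) + 4 π bond(s) = 5.)

5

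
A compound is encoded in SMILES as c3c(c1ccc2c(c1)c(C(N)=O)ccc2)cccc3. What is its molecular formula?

Heavy atoms from the SMILES: 17 C, 1 N, 1 O.
Implicit hydrogens by atom environment:
  11 × C (aromatic): 1 H each → 11
  5 × C (aromatic): no H
  1 × C: no H
  1 × N: 2 H
  1 × O: no H
  Total hydrogens = 13.
Molecular formula: C17H13NO

C17H13NO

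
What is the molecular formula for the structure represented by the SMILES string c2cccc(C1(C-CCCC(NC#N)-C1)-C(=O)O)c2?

C15H18N2O2

Heavy atoms from the SMILES: 15 C, 2 N, 2 O.
Implicit hydrogens by atom environment:
  5 × C: 2 H each → 10
  5 × C (aromatic): 1 H each → 5
  3 × C: no H
  1 × C: 1 H
  1 × C (aromatic): no H
  1 × N: 1 H
  1 × N: no H
  1 × O: 1 H
  1 × O: no H
  Total hydrogens = 18.
Molecular formula: C15H18N2O2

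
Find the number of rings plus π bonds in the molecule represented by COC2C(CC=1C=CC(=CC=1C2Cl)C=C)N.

6

Molecular formula from the SMILES: C13H16ClNO.
DoU = (2C + 2 + N − H − X)/2 = (2·13 + 2 + 1 − 16 − 1)/2 = 12/2 = 6.
(Structurally: 2 ring(s) + 4 π bond(s) = 6.)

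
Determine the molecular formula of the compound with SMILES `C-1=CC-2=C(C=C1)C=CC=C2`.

C10H8

Heavy atoms from the SMILES: 10 C.
Implicit hydrogens by atom environment:
  8 × C (aromatic): 1 H each → 8
  2 × C (aromatic): no H
  Total hydrogens = 8.
Molecular formula: C10H8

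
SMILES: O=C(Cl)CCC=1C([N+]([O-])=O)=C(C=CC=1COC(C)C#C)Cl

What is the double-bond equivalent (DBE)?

8

Molecular formula from the SMILES: C14H13Cl2NO4.
DoU = (2C + 2 + N − H − X)/2 = (2·14 + 2 + 1 − 13 − 2)/2 = 16/2 = 8.
(Structurally: 1 ring(s) + 7 π bond(s) = 8.)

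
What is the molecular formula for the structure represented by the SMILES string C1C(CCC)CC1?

C7H14

Heavy atoms from the SMILES: 7 C.
Implicit hydrogens by atom environment:
  5 × C: 2 H each → 10
  1 × C: 3 H
  1 × C: 1 H
  Total hydrogens = 14.
Molecular formula: C7H14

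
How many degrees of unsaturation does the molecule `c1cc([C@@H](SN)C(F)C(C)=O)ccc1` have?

Molecular formula from the SMILES: C10H12FNOS.
DoU = (2C + 2 + N − H − X)/2 = (2·10 + 2 + 1 − 12 − 1)/2 = 10/2 = 5.
(Structurally: 1 ring(s) + 4 π bond(s) = 5.)

5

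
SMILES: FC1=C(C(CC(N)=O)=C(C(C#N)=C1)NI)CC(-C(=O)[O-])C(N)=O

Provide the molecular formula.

C13H11FIN4O4-

Heavy atoms from the SMILES: 13 C, 1 F, 1 I, 4 N, 4 O.
Implicit hydrogens by atom environment:
  5 × C (aromatic): no H
  4 × C: no H
  3 × O: no H
  2 × C: 2 H each → 4
  2 × N: 2 H each → 4
  1 × C (aromatic): 1 H
  1 × C: 1 H
  1 × F: no H
  1 × I: no H
  1 × N: 1 H
  1 × N: no H
  1 × O (charge -1): no H
  Total hydrogens = 11.
Net charge -1.
Molecular formula: C13H11FIN4O4-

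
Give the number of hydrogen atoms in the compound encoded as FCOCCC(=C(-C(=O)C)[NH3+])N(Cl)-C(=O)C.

Hydrogens are implicit in SMILES; fill each atom to its normal valence:
  4 × C: no H
  3 × C: 2 H each → 6
  3 × O: no H
  2 × C: 3 H each → 6
  1 × Cl: no H
  1 × F: no H
  1 × N (charge +1): 3 H
  1 × N: no H
  Total hydrogens = 15.

15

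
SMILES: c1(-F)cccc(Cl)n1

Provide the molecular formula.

C5H3ClFN

Heavy atoms from the SMILES: 5 C, 1 Cl, 1 F, 1 N.
Implicit hydrogens by atom environment:
  3 × C (aromatic): 1 H each → 3
  2 × C (aromatic): no H
  1 × Cl: no H
  1 × F: no H
  1 × N (aromatic): no H
  Total hydrogens = 3.
Molecular formula: C5H3ClFN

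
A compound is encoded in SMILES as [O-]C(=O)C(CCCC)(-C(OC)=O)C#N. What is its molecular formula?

Heavy atoms from the SMILES: 9 C, 1 N, 4 O.
Implicit hydrogens by atom environment:
  4 × C: no H
  3 × C: 2 H each → 6
  3 × O: no H
  2 × C: 3 H each → 6
  1 × N: no H
  1 × O (charge -1): no H
  Total hydrogens = 12.
Net charge -1.
Molecular formula: C9H12NO4-

C9H12NO4-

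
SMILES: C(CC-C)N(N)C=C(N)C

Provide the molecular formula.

Heavy atoms from the SMILES: 7 C, 3 N.
Implicit hydrogens by atom environment:
  3 × C: 2 H each → 6
  2 × C: 3 H each → 6
  2 × N: 2 H each → 4
  1 × C: 1 H
  1 × C: no H
  1 × N: no H
  Total hydrogens = 17.
Molecular formula: C7H17N3

C7H17N3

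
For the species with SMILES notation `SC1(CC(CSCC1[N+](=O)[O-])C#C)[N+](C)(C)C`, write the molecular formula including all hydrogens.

Heavy atoms from the SMILES: 11 C, 2 N, 2 O, 2 S.
Implicit hydrogens by atom environment:
  3 × C: 3 H each → 9
  3 × C: 2 H each → 6
  3 × C: 1 H each → 3
  2 × C: no H
  2 × N (charge +1): no H
  1 × O: no H
  1 × O (charge -1): no H
  1 × S: 1 H
  1 × S: no H
  Total hydrogens = 19.
Net charge +1.
Molecular formula: C11H19N2O2S2+

C11H19N2O2S2+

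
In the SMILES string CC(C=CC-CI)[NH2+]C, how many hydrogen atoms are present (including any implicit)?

15

Hydrogens are implicit in SMILES; fill each atom to its normal valence:
  3 × C: 1 H each → 3
  2 × C: 3 H each → 6
  2 × C: 2 H each → 4
  1 × I: no H
  1 × N (charge +1): 2 H
  Total hydrogens = 15.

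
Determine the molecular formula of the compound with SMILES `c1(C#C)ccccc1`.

Heavy atoms from the SMILES: 8 C.
Implicit hydrogens by atom environment:
  5 × C (aromatic): 1 H each → 5
  1 × C: 1 H
  1 × C (aromatic): no H
  1 × C: no H
  Total hydrogens = 6.
Molecular formula: C8H6

C8H6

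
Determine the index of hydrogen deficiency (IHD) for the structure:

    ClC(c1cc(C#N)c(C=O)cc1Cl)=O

Molecular formula from the SMILES: C9H3Cl2NO2.
DoU = (2C + 2 + N − H − X)/2 = (2·9 + 2 + 1 − 3 − 2)/2 = 16/2 = 8.
(Structurally: 1 ring(s) + 7 π bond(s) = 8.)

8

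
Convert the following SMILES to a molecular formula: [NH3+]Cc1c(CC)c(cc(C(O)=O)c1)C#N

Heavy atoms from the SMILES: 11 C, 2 N, 2 O.
Implicit hydrogens by atom environment:
  4 × C (aromatic): no H
  2 × C: 2 H each → 4
  2 × C (aromatic): 1 H each → 2
  2 × C: no H
  1 × C: 3 H
  1 × N (charge +1): 3 H
  1 × N: no H
  1 × O: 1 H
  1 × O: no H
  Total hydrogens = 13.
Net charge +1.
Molecular formula: C11H13N2O2+

C11H13N2O2+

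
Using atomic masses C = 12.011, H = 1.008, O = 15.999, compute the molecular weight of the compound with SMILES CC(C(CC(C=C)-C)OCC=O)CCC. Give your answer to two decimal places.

Molecular formula: C13H24O2.
M = 13×12.011 + 24×1.008 + 2×15.999 = 212.33 g/mol.

212.33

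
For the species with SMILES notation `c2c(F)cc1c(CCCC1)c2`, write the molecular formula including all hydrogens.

Heavy atoms from the SMILES: 10 C, 1 F.
Implicit hydrogens by atom environment:
  4 × C: 2 H each → 8
  3 × C (aromatic): 1 H each → 3
  3 × C (aromatic): no H
  1 × F: no H
  Total hydrogens = 11.
Molecular formula: C10H11F

C10H11F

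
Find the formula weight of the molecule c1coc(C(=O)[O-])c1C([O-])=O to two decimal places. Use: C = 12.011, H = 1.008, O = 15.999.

154.08

Molecular formula: [C6H2O5]2-.
M = 6×12.011 + 2×1.008 + 5×15.999 = 154.08 g/mol.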